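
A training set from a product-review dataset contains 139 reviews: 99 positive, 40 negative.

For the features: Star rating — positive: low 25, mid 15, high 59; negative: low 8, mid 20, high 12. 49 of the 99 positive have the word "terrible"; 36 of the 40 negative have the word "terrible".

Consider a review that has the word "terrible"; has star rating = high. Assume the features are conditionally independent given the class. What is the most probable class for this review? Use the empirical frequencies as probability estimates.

positive

positive: (99/139) × (59/99) × (49/99) ≈ 0.210086
negative: (40/139) × (12/40) × (36/40) ≈ 0.0776978
Highest score → positive.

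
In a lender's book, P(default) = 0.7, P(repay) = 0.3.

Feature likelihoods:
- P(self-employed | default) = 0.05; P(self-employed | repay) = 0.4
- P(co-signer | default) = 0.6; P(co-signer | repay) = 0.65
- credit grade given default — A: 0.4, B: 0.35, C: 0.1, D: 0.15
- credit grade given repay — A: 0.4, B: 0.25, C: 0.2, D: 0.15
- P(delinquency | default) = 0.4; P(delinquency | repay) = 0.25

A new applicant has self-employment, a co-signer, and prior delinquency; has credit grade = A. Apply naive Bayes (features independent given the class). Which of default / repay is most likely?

repay

default: 0.7 × 0.05 × 0.6 × 0.4 × 0.4 = 0.00336
repay: 0.3 × 0.4 × 0.65 × 0.4 × 0.25 = 0.0078
Highest score → repay.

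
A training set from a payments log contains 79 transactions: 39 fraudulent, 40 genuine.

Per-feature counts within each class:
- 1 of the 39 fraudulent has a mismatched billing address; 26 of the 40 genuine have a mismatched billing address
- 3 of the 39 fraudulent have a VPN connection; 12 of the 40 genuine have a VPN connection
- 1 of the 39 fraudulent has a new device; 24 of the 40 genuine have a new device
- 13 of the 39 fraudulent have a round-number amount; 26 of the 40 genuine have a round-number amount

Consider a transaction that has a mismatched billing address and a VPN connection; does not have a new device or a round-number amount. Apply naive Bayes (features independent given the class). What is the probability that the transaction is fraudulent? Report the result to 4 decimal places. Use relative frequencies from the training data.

fraudulent: (39/79) × (1/39) × (3/39) × (38/39) × (26/39) ≈ 0.000632495
genuine: (40/79) × (26/40) × (12/40) × (16/40) × (14/40) ≈ 0.0138228
P(fraudulent | x) = 0.000632495 / 0.014455295 ≈ 0.0438

0.0438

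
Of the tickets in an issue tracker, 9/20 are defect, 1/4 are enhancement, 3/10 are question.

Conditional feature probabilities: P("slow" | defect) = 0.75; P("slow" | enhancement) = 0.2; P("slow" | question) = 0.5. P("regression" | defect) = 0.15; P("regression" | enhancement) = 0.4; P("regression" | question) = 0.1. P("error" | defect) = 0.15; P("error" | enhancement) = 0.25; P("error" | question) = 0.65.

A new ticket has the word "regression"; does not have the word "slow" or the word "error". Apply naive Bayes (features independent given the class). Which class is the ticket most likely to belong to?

defect: 0.45 × (1−0.75) × 0.15 × (1−0.15) = 0.01434375
enhancement: 0.25 × (1−0.2) × 0.4 × (1−0.25) = 0.06
question: 0.3 × (1−0.5) × 0.1 × (1−0.65) = 0.00525
Highest score → enhancement.

enhancement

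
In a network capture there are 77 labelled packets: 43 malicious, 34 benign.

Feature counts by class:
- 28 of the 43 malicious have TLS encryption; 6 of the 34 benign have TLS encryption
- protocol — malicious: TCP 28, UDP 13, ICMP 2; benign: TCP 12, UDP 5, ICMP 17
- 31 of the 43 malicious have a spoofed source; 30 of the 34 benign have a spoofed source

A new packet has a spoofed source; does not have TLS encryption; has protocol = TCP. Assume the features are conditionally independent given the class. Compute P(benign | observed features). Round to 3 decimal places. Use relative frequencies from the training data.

malicious: (43/77) × (15/43) × (28/43) × (31/43) ≈ 0.0914499
benign: (34/77) × (28/34) × (12/34) × (30/34) ≈ 0.113243
P(benign | x) = 0.113243 / 0.2046929 ≈ 0.553

0.553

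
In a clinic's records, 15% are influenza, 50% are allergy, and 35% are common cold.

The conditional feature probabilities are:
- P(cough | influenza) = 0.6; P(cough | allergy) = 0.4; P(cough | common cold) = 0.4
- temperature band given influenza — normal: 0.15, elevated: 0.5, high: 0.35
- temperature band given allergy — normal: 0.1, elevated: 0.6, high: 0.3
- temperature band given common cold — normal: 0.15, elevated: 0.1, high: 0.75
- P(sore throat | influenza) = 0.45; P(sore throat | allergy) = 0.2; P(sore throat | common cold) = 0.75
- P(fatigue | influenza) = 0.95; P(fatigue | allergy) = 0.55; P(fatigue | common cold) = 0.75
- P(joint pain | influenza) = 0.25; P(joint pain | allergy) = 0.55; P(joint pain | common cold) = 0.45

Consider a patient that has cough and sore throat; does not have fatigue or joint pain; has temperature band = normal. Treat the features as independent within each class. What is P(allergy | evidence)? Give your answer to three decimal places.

0.253

influenza: 0.15 × 0.6 × 0.15 × 0.45 × (1−0.95) × (1−0.25) = 0.0002278125
allergy: 0.5 × 0.4 × 0.1 × 0.2 × (1−0.55) × (1−0.55) = 0.00081
common cold: 0.35 × 0.4 × 0.15 × 0.75 × (1−0.75) × (1−0.45) = 0.002165625
P(allergy | x) = 0.00081 / 0.0032034375 ≈ 0.253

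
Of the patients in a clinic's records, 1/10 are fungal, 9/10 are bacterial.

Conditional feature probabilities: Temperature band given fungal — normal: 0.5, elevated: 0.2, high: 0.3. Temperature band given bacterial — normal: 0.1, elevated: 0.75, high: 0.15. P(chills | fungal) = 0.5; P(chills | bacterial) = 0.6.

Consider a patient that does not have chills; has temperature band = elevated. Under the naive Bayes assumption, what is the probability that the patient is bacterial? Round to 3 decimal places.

0.964

fungal: 0.1 × 0.2 × (1−0.5) = 0.01
bacterial: 0.9 × 0.75 × (1−0.6) = 0.27
P(bacterial | x) = 0.27 / 0.28 ≈ 0.964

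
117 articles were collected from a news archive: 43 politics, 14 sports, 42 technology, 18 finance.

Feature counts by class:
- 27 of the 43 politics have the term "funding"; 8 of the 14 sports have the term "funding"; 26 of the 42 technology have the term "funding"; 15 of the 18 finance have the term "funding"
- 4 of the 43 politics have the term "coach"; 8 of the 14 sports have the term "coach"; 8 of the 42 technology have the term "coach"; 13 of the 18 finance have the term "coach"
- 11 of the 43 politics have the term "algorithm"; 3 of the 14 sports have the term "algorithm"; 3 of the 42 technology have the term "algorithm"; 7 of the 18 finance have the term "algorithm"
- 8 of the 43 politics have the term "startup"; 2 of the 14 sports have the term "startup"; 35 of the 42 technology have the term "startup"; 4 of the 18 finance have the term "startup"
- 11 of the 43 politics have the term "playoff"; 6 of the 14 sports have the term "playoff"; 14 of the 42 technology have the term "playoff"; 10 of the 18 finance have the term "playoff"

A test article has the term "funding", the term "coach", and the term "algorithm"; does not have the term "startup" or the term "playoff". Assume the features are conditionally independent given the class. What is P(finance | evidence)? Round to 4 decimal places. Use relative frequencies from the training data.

politics: (43/117) × (27/43) × (4/43) × (11/43) × (35/43) × (32/43) ≈ 0.0033264
sports: (14/117) × (8/14) × (8/14) × (3/14) × (12/14) × (8/14) ≈ 0.00410086
technology: (42/117) × (26/42) × (8/42) × (3/42) × (7/42) × (28/42) ≈ 0.000335937
finance: (18/117) × (15/18) × (13/18) × (7/18) × (14/18) × (8/18) ≈ 0.0124473
P(finance | x) = 0.0124473 / 0.020210497 ≈ 0.6159

0.6159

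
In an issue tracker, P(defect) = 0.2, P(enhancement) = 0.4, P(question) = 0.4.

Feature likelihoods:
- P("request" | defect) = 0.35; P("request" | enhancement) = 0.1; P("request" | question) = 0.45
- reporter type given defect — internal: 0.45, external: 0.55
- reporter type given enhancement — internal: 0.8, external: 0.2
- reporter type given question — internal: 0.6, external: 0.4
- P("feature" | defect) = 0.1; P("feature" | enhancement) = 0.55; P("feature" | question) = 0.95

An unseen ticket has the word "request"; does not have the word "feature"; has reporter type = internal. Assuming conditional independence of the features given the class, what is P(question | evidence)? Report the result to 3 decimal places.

0.112

defect: 0.2 × 0.35 × 0.45 × (1−0.1) = 0.02835
enhancement: 0.4 × 0.1 × 0.8 × (1−0.55) = 0.0144
question: 0.4 × 0.45 × 0.6 × (1−0.95) = 0.0054
P(question | x) = 0.0054 / 0.04815 ≈ 0.112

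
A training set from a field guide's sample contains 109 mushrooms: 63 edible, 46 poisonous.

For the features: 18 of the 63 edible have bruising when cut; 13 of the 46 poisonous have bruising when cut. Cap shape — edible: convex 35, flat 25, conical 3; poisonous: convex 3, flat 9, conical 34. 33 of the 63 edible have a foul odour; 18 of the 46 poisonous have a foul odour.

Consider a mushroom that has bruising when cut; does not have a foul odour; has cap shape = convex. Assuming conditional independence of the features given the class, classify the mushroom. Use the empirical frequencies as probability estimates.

edible: (63/109) × (18/63) × (35/63) × (30/63) ≈ 0.0436872
poisonous: (46/109) × (13/46) × (3/46) × (28/46) ≈ 0.00473457
Highest score → edible.

edible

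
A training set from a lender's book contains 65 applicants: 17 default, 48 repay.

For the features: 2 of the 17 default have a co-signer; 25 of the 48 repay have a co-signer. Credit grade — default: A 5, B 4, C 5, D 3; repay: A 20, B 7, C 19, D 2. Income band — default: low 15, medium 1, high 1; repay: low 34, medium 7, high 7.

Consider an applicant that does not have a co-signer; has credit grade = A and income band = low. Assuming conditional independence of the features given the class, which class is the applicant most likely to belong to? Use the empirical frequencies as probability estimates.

repay

default: (17/65) × (15/17) × (5/17) × (15/17) ≈ 0.0598882
repay: (48/65) × (23/48) × (20/48) × (34/48) ≈ 0.104434
Highest score → repay.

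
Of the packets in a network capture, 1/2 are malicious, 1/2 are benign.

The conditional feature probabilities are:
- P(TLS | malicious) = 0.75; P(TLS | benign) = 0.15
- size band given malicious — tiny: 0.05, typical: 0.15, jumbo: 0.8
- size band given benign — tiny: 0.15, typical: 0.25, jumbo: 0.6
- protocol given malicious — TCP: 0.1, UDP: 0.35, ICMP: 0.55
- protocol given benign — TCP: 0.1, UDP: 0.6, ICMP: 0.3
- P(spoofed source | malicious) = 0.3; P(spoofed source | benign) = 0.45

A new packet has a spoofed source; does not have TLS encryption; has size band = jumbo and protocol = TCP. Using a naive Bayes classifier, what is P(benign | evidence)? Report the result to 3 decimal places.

0.793

malicious: 0.5 × (1−0.75) × 0.8 × 0.1 × 0.3 = 0.003
benign: 0.5 × (1−0.15) × 0.6 × 0.1 × 0.45 = 0.011475
P(benign | x) = 0.011475 / 0.014475 ≈ 0.793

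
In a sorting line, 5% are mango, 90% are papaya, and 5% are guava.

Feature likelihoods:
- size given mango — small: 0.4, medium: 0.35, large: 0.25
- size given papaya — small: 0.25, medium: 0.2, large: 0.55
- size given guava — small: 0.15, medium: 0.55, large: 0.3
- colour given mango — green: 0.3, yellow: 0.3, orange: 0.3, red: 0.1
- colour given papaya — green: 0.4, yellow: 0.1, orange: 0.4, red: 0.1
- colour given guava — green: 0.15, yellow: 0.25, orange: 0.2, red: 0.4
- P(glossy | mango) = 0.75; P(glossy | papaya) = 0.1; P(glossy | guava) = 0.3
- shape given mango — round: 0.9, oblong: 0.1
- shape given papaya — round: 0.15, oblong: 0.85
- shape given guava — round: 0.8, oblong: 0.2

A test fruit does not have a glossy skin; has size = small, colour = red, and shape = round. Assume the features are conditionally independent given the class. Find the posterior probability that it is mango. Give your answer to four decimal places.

mango: 0.05 × 0.4 × 0.1 × (1−0.75) × 0.9 = 0.00045
papaya: 0.9 × 0.25 × 0.1 × (1−0.1) × 0.15 = 0.0030375
guava: 0.05 × 0.15 × 0.4 × (1−0.3) × 0.8 = 0.00168
P(mango | x) = 0.00045 / 0.0051675 ≈ 0.0871

0.0871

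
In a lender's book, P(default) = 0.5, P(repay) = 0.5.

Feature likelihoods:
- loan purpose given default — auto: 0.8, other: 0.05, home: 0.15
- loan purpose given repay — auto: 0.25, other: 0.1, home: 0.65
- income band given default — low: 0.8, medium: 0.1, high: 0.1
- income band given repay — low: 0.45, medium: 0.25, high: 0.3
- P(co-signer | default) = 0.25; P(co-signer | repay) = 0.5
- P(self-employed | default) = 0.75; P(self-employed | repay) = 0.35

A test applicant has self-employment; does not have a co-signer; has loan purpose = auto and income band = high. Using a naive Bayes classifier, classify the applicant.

default

default: 0.5 × 0.8 × 0.1 × (1−0.25) × 0.75 = 0.0225
repay: 0.5 × 0.25 × 0.3 × (1−0.5) × 0.35 = 0.0065625
Highest score → default.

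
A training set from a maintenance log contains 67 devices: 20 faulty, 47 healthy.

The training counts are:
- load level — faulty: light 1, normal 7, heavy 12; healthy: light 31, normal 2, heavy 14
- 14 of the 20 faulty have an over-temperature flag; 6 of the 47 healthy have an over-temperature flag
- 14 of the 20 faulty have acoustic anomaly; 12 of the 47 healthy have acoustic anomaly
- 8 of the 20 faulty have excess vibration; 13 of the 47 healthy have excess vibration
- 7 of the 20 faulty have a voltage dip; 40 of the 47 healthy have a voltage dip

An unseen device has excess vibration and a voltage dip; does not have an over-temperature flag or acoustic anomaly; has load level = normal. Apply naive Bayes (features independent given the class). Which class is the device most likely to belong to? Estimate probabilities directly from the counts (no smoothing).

faulty: (20/67) × (7/20) × (6/20) × (6/20) × (8/20) × (7/20) ≈ 0.00131642
healthy: (47/67) × (2/47) × (41/47) × (35/47) × (13/47) × (40/47) ≈ 0.00456477
Highest score → healthy.

healthy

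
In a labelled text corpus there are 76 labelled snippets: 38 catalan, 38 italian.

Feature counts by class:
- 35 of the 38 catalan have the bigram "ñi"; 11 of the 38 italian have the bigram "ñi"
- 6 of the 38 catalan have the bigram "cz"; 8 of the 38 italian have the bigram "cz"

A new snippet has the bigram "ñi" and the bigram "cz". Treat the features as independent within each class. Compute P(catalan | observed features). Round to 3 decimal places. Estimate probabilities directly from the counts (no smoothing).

catalan: (38/76) × (35/38) × (6/38) ≈ 0.0727147
italian: (38/76) × (11/38) × (8/38) ≈ 0.0304709
P(catalan | x) = 0.0727147 / 0.1031856 ≈ 0.705

0.705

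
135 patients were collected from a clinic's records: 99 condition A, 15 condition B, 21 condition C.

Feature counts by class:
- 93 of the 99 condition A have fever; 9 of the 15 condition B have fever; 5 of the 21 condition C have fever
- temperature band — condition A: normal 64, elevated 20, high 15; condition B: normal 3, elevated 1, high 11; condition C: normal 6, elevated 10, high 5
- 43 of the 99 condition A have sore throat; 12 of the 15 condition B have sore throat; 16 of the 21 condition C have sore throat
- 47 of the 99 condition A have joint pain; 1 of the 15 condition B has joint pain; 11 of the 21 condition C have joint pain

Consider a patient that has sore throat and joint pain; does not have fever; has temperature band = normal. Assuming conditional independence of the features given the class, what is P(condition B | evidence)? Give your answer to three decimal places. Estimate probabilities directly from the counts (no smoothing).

condition A: (99/135) × (6/99) × (64/99) × (43/99) × (47/99) ≈ 0.00592459
condition B: (15/135) × (6/15) × (3/15) × (12/15) × (1/15) ≈ 0.000474074
condition C: (21/135) × (16/21) × (6/21) × (16/21) × (11/21) ≈ 0.0135143
P(condition B | x) = 0.000474074 / 0.019912964 ≈ 0.024

0.024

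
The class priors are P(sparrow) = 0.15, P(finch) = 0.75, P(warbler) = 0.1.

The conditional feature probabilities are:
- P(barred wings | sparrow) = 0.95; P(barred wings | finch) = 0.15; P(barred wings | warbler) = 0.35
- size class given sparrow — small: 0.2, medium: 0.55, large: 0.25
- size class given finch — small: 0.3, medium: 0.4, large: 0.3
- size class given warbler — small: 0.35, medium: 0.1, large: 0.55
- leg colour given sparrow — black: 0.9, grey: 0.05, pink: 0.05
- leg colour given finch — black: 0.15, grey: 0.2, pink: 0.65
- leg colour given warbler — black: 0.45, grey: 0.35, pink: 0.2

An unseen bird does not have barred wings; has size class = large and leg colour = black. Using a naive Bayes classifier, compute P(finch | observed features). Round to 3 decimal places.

0.617

sparrow: 0.15 × (1−0.95) × 0.25 × 0.9 = 0.0016875
finch: 0.75 × (1−0.15) × 0.3 × 0.15 = 0.0286875
warbler: 0.1 × (1−0.35) × 0.55 × 0.45 = 0.0160875
P(finch | x) = 0.0286875 / 0.0464625 ≈ 0.617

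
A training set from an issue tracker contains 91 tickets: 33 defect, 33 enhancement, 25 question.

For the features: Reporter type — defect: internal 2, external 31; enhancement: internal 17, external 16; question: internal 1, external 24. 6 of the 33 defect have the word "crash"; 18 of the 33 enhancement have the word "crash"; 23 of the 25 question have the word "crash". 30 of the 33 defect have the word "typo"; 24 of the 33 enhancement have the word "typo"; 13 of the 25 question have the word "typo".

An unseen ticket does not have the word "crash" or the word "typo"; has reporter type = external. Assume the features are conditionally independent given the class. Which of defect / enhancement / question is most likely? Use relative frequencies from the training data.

defect

defect: (33/91) × (31/33) × (27/33) × (3/33) ≈ 0.0253383
enhancement: (33/91) × (16/33) × (15/33) × (9/33) ≈ 0.0217964
question: (25/91) × (24/25) × (2/25) × (12/25) ≈ 0.0101275
Highest score → defect.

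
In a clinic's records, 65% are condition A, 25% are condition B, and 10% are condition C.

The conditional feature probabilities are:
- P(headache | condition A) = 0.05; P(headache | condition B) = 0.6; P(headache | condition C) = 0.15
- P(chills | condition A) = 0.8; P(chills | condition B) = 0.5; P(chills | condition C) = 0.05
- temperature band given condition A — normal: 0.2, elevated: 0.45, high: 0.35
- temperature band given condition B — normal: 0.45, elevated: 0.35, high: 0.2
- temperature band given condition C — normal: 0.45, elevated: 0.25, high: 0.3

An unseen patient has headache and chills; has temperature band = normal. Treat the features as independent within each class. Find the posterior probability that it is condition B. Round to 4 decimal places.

condition A: 0.65 × 0.05 × 0.8 × 0.2 = 0.0052
condition B: 0.25 × 0.6 × 0.5 × 0.45 = 0.03375
condition C: 0.1 × 0.15 × 0.05 × 0.45 = 0.0003375
P(condition B | x) = 0.03375 / 0.0392875 ≈ 0.8591

0.8591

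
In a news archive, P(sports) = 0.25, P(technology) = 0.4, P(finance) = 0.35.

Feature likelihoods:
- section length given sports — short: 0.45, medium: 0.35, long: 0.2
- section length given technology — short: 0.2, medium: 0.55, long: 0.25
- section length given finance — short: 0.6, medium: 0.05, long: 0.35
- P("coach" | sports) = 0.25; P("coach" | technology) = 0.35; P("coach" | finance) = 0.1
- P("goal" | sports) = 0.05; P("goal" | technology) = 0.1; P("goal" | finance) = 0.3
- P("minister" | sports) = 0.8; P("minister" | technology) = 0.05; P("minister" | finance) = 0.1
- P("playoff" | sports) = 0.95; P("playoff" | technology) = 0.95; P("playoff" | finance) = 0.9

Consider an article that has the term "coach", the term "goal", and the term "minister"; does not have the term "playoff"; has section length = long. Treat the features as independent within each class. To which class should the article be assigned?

finance

sports: 0.25 × 0.2 × 0.25 × 0.05 × 0.8 × (1−0.95) = 0.000025
technology: 0.4 × 0.25 × 0.35 × 0.1 × 0.05 × (1−0.95) = 0.00000875
finance: 0.35 × 0.35 × 0.1 × 0.3 × 0.1 × (1−0.9) = 0.00003675
Highest score → finance.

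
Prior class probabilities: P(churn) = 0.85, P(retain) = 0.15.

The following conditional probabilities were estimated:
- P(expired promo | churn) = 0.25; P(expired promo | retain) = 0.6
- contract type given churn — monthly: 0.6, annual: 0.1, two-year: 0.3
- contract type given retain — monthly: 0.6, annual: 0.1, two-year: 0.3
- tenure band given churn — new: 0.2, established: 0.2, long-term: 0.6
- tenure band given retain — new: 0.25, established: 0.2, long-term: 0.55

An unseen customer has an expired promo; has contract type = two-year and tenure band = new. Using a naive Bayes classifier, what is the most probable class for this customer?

churn: 0.85 × 0.25 × 0.3 × 0.2 = 0.01275
retain: 0.15 × 0.6 × 0.3 × 0.25 = 0.00675
Highest score → churn.

churn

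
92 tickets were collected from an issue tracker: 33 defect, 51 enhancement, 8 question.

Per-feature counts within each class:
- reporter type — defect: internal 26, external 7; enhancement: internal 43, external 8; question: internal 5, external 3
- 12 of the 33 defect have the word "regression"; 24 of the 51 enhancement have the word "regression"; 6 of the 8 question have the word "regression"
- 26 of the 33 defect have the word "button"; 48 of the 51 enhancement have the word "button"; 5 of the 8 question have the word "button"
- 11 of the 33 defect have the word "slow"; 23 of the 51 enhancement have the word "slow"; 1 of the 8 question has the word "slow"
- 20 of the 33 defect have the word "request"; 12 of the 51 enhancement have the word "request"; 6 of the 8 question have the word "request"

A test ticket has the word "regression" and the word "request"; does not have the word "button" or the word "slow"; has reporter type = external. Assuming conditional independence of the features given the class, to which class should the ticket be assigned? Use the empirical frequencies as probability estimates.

defect: (33/92) × (7/33) × (12/33) × (7/33) × (22/33) × (20/33) ≈ 0.0023713
enhancement: (51/92) × (8/51) × (24/51) × (3/51) × (28/51) × (12/51) ≈ 0.000310952
question: (8/92) × (3/8) × (6/8) × (3/8) × (7/8) × (6/8) ≈ 0.0060186
Highest score → question.

question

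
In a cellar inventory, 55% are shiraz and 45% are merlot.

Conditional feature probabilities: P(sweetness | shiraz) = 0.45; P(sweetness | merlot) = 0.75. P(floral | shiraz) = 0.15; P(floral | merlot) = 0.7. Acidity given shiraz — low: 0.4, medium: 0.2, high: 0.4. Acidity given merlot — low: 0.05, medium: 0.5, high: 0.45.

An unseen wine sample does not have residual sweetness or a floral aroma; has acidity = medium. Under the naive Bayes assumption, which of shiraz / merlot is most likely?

shiraz: 0.55 × (1−0.45) × (1−0.15) × 0.2 = 0.051425
merlot: 0.45 × (1−0.75) × (1−0.7) × 0.5 = 0.016875
Highest score → shiraz.

shiraz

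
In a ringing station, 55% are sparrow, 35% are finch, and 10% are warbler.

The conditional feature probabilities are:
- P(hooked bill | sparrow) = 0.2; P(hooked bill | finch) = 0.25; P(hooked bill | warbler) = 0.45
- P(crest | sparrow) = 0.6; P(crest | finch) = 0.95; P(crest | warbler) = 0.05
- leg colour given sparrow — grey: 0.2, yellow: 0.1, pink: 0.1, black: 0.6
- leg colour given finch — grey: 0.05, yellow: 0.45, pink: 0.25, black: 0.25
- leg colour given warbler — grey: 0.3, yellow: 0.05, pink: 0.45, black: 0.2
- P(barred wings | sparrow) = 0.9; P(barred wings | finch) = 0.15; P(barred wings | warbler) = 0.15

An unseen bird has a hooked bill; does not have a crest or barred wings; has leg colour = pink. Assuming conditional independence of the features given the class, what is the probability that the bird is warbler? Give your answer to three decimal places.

0.923

sparrow: 0.55 × 0.2 × (1−0.6) × 0.1 × (1−0.9) = 0.00044
finch: 0.35 × 0.25 × (1−0.95) × 0.25 × (1−0.15) = 0.0009296875
warbler: 0.1 × 0.45 × (1−0.05) × 0.45 × (1−0.15) = 0.016351875
P(warbler | x) = 0.016351875 / 0.0177215625 ≈ 0.923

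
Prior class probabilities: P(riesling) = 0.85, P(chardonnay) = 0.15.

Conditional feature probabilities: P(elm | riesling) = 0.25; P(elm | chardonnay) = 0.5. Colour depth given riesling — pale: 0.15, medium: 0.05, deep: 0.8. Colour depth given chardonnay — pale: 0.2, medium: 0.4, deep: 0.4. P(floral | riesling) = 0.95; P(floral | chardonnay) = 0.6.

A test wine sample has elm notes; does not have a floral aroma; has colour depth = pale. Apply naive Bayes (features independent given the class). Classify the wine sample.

riesling: 0.85 × 0.25 × 0.15 × (1−0.95) = 0.00159375
chardonnay: 0.15 × 0.5 × 0.2 × (1−0.6) = 0.006
Highest score → chardonnay.

chardonnay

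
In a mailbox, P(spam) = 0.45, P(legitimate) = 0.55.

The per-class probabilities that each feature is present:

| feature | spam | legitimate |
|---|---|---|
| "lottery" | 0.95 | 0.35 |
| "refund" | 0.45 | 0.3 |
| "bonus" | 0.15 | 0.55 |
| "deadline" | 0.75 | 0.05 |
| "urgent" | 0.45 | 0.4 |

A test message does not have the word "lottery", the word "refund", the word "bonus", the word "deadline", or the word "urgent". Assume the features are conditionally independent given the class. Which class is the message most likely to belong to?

legitimate

spam: 0.45 × (1−0.95) × (1−0.45) × (1−0.15) × (1−0.75) × (1−0.45) = 0.001446328125
legitimate: 0.55 × (1−0.35) × (1−0.3) × (1−0.55) × (1−0.05) × (1−0.4) = 0.064189125
Highest score → legitimate.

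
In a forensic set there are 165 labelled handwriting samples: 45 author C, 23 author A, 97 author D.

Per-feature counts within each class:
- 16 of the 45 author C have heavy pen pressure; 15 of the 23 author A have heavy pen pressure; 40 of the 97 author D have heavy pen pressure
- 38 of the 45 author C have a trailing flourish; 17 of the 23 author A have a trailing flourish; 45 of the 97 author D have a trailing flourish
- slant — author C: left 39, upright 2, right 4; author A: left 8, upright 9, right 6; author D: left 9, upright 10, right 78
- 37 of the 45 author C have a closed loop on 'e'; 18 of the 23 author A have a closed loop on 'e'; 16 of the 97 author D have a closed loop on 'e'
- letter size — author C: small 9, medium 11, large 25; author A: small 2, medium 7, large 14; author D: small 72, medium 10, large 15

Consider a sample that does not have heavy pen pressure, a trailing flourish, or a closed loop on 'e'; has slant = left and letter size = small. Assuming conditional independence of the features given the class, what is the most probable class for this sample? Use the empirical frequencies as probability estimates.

author D

author C: (45/165) × (29/45) × (7/45) × (39/45) × (8/45) × (9/45) ≈ 0.000842479
author A: (23/165) × (8/23) × (6/23) × (8/23) × (5/23) × (2/23) ≈ 0.0000831641
author D: (97/165) × (57/97) × (52/97) × (9/97) × (81/97) × (72/97) ≈ 0.0106504
Highest score → author D.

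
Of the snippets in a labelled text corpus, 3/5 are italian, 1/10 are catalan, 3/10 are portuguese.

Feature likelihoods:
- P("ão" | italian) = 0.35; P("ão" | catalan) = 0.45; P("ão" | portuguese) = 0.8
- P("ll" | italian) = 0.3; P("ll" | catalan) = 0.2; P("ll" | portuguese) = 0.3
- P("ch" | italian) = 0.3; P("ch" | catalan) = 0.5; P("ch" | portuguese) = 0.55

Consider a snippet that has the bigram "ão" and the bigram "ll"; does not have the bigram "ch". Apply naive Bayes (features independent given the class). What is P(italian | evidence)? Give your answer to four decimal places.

0.5444

italian: 0.6 × 0.35 × 0.3 × (1−0.3) = 0.0441
catalan: 0.1 × 0.45 × 0.2 × (1−0.5) = 0.0045
portuguese: 0.3 × 0.8 × 0.3 × (1−0.55) = 0.0324
P(italian | x) = 0.0441 / 0.081 ≈ 0.5444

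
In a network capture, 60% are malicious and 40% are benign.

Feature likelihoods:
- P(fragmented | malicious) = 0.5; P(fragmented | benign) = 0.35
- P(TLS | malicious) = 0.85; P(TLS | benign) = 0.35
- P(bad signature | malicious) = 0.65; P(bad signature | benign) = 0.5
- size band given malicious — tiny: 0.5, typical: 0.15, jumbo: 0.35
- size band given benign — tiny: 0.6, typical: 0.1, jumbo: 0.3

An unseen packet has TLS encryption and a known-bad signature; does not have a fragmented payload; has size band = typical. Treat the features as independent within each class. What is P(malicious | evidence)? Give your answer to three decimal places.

malicious: 0.6 × (1−0.5) × 0.85 × 0.65 × 0.15 = 0.0248625
benign: 0.4 × (1−0.35) × 0.35 × 0.5 × 0.1 = 0.00455
P(malicious | x) = 0.0248625 / 0.0294125 ≈ 0.845

0.845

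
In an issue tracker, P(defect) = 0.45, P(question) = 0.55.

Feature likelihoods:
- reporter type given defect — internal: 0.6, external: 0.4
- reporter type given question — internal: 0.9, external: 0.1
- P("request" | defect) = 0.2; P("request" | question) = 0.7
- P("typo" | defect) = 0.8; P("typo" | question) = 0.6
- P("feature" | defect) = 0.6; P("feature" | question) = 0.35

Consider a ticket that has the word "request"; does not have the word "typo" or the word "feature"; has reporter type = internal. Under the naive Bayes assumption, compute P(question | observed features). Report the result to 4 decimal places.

0.9542

defect: 0.45 × 0.6 × 0.2 × (1−0.8) × (1−0.6) = 0.00432
question: 0.55 × 0.9 × 0.7 × (1−0.6) × (1−0.35) = 0.09009
P(question | x) = 0.09009 / 0.09441 ≈ 0.9542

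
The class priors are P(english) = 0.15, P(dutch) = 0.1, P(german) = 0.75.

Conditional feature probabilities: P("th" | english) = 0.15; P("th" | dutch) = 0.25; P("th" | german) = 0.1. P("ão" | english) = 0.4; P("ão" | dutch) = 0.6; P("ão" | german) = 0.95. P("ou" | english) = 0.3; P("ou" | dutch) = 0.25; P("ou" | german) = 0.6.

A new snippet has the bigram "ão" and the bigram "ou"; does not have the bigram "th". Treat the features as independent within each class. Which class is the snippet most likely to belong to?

english: 0.15 × (1−0.15) × 0.4 × 0.3 = 0.0153
dutch: 0.1 × (1−0.25) × 0.6 × 0.25 = 0.01125
german: 0.75 × (1−0.1) × 0.95 × 0.6 = 0.38475
Highest score → german.

german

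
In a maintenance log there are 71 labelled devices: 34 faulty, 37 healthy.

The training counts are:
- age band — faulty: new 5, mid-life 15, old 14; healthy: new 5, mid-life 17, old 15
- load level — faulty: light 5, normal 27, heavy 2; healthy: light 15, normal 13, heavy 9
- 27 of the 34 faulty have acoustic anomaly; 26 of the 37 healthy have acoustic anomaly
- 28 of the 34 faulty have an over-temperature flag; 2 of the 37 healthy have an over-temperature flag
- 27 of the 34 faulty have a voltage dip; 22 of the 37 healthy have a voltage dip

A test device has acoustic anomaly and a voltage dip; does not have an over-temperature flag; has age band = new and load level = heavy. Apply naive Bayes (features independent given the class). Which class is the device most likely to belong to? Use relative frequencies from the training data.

healthy

faulty: (34/71) × (5/34) × (2/34) × (27/34) × (6/34) × (27/34) ≈ 0.000461004
healthy: (37/71) × (5/37) × (9/37) × (26/37) × (35/37) × (22/37) ≈ 0.00677035
Highest score → healthy.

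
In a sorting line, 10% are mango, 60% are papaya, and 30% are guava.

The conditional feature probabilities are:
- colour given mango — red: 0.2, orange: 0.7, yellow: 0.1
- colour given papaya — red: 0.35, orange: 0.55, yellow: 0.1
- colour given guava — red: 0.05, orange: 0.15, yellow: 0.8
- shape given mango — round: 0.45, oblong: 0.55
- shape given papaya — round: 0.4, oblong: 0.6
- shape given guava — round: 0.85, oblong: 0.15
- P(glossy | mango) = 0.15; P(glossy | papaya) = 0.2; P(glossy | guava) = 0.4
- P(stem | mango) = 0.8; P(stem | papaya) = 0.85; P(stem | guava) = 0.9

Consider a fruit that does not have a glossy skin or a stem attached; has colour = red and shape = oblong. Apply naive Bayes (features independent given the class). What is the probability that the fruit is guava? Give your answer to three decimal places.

mango: 0.1 × 0.2 × 0.55 × (1−0.15) × (1−0.8) = 0.00187
papaya: 0.6 × 0.35 × 0.6 × (1−0.2) × (1−0.85) = 0.01512
guava: 0.3 × 0.05 × 0.15 × (1−0.4) × (1−0.9) = 0.000135
P(guava | x) = 0.000135 / 0.017125 ≈ 0.008

0.008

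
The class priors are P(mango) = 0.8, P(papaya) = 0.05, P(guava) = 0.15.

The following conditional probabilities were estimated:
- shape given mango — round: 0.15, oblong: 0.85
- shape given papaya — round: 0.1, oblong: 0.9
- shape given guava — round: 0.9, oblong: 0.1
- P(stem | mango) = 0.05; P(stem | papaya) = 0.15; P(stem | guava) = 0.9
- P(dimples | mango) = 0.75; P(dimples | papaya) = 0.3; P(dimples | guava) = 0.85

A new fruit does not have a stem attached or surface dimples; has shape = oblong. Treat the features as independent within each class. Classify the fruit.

mango: 0.8 × 0.85 × (1−0.05) × (1−0.75) = 0.1615
papaya: 0.05 × 0.9 × (1−0.15) × (1−0.3) = 0.026775
guava: 0.15 × 0.1 × (1−0.9) × (1−0.85) = 0.000225
Highest score → mango.

mango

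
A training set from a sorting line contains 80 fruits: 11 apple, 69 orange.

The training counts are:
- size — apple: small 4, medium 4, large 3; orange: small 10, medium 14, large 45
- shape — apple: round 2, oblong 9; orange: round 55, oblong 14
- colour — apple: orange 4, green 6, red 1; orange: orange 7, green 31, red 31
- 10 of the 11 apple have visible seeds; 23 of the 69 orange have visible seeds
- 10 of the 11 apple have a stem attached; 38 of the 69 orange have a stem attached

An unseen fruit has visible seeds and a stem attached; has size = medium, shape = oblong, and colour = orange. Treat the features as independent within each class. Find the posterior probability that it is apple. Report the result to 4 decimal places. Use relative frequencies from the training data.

apple: (11/80) × (4/11) × (9/11) × (4/11) × (10/11) × (10/11) ≈ 0.0122942
orange: (69/80) × (14/69) × (14/69) × (7/69) × (23/69) × (38/69) ≈ 0.000661271
P(apple | x) = 0.0122942 / 0.012955471 ≈ 0.9490

0.9490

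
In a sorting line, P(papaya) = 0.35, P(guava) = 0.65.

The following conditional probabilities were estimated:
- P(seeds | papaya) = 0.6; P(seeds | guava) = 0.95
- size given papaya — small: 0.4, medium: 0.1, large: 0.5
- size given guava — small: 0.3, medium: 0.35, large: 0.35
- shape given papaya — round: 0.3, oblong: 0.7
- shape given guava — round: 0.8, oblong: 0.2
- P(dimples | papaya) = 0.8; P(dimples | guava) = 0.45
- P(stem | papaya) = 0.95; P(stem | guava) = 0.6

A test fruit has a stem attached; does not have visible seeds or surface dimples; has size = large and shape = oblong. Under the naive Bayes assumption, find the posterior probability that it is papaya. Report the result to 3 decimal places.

0.925

papaya: 0.35 × (1−0.6) × 0.5 × 0.7 × (1−0.8) × 0.95 = 0.00931
guava: 0.65 × (1−0.95) × 0.35 × 0.2 × (1−0.45) × 0.6 = 0.00075075
P(papaya | x) = 0.00931 / 0.01006075 ≈ 0.925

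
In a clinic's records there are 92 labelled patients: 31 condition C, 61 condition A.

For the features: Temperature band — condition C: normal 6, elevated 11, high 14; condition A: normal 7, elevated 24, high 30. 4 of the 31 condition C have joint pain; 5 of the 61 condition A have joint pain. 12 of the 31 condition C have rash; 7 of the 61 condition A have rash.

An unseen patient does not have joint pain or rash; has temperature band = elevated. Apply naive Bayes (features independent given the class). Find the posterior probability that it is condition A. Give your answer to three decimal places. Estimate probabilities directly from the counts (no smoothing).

0.769

condition C: (31/92) × (11/31) × (27/31) × (19/31) ≈ 0.0638262
condition A: (61/92) × (24/61) × (56/61) × (54/61) ≈ 0.212005
P(condition A | x) = 0.212005 / 0.2758312 ≈ 0.769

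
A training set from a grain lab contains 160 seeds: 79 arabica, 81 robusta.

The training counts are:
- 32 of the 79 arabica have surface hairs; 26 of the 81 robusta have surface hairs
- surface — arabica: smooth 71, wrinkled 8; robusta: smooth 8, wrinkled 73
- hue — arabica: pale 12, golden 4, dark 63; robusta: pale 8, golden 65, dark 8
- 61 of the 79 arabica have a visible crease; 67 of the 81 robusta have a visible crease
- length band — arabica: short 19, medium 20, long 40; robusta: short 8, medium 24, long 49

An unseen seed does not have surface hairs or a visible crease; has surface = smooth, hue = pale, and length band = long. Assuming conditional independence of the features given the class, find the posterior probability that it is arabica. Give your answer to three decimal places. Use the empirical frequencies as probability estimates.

arabica: (79/160) × (47/79) × (71/79) × (12/79) × (18/79) × (40/79) ≈ 0.00462638
robusta: (81/160) × (55/81) × (8/81) × (8/81) × (14/81) × (49/81) ≈ 0.000350596
P(arabica | x) = 0.00462638 / 0.004976976 ≈ 0.930

0.930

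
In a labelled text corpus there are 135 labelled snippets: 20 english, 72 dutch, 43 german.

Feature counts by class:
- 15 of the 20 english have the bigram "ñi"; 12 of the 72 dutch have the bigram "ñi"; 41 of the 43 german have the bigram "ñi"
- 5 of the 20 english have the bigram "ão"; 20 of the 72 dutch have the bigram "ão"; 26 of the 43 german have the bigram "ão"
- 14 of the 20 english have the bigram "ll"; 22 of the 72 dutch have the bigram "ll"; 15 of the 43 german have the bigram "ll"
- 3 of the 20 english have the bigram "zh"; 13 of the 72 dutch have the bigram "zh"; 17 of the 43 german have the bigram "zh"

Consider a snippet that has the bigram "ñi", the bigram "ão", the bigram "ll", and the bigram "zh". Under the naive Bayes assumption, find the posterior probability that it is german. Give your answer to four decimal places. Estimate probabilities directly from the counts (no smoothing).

0.8555

english: (20/135) × (15/20) × (5/20) × (14/20) × (3/20) ≈ 0.00291667
dutch: (72/135) × (12/72) × (20/72) × (22/72) × (13/72) ≈ 0.00136222
german: (43/135) × (41/43) × (26/43) × (15/43) × (17/43) ≈ 0.0253255
P(german | x) = 0.0253255 / 0.02960439 ≈ 0.8555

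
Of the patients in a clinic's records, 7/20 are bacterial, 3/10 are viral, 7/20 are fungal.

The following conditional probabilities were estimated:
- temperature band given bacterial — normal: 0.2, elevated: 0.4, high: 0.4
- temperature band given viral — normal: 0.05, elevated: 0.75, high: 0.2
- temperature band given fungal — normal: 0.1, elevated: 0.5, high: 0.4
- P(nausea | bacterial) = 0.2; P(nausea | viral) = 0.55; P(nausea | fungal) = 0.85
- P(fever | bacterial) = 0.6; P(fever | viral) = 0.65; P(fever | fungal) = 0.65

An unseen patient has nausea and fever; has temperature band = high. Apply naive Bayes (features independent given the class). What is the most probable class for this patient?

bacterial: 0.35 × 0.4 × 0.2 × 0.6 = 0.0168
viral: 0.3 × 0.2 × 0.55 × 0.65 = 0.02145
fungal: 0.35 × 0.4 × 0.85 × 0.65 = 0.07735
Highest score → fungal.

fungal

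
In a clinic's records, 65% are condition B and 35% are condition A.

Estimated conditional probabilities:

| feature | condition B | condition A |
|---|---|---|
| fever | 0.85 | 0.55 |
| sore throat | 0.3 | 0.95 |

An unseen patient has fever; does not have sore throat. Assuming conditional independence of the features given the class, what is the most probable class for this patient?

condition B

condition B: 0.65 × 0.85 × (1−0.3) = 0.38675
condition A: 0.35 × 0.55 × (1−0.95) = 0.009625
Highest score → condition B.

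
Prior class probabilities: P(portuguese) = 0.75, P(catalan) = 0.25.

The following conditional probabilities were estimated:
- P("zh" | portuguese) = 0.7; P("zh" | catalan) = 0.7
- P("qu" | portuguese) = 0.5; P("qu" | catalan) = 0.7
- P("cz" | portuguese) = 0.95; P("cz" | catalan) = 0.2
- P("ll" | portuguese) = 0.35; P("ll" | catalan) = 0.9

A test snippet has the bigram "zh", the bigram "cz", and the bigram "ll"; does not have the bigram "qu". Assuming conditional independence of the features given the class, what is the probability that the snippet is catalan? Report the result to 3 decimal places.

portuguese: 0.75 × 0.7 × (1−0.5) × 0.95 × 0.35 = 0.08728125
catalan: 0.25 × 0.7 × (1−0.7) × 0.2 × 0.9 = 0.00945
P(catalan | x) = 0.00945 / 0.09673125 ≈ 0.098

0.098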